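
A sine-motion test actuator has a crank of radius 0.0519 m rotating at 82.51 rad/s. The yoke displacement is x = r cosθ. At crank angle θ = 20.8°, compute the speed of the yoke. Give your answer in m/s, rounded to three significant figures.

ω = 82.51 rad/s
x = r cosθ ⇒ ẋ = −rω sinθ.
|v| = rω|sinθ| = 0.0519·82.51·|sin 20.8°| = 1.5207 m/s.

1.52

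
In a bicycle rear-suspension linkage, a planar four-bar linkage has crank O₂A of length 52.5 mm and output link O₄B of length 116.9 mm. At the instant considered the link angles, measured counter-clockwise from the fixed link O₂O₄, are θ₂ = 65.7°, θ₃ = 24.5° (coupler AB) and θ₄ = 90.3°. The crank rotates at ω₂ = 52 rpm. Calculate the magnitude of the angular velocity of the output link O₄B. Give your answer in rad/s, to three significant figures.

ω₂ = 5.445 rad/s (from 52 rpm).
Differentiating the loop-closure r₂e^{iθ₂}+r₃e^{iθ₃}=r₁+r₄e^{iθ₄} gives r₂ω₂e^{iθ₂}+r₃ω₃e^{iθ₃}=r₄ω₄e^{iθ₄}.
Eliminating the other unknown: ω₄ = r₂ω₂ sin(θ₂−θ₃) / [r₄ sin(θ₄−θ₃)].
Numerator sine = +0.65869; denominator sine = +0.91212.
Result = 0.0525·5.445·(+0.65869) / (0.1169·(+0.91212)) = +1.7661 rad/s; magnitude 1.7661 rad/s.

1.77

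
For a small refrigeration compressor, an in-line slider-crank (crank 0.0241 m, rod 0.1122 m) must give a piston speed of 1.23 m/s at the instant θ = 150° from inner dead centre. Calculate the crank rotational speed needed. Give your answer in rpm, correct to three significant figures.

1200

For an in-line slider-crank, |v_piston| = rω|sinθ|·[1 + r cosθ/√(L² − r² sin²θ)].
With r = 0.0241 m, L = 0.1122 m, θ = 150°: the bracketed kinematic factor |dx/dθ| = 0.0097954 m.
ω = v/|dx/dθ| = 1.23/0.0097954 = 125.57 rad/s.
N = 60ω/(2π) = 1199.1 rpm.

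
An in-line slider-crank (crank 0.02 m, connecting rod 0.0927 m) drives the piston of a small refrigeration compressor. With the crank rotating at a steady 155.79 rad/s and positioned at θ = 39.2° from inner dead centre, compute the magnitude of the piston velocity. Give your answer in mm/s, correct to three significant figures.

ω = 155.8 rad/s
For an in-line slider-crank, x = r cosθ + √(L² − r² sin²θ), so v = −rω sinθ·[1 + r cosθ/√(L² − r² sin²θ)].
With r = 0.02 m, L = 0.0927 m, θ = 39.2°: √(L² − r² sin²θ) = 0.091834 m.
v = −0.02·155.8·0.63203·[1 + 0.02·0.77494/0.091834] = -2.3016 m/s.
|v| = 2.3016 m/s = 2301.6 mm/s.

2300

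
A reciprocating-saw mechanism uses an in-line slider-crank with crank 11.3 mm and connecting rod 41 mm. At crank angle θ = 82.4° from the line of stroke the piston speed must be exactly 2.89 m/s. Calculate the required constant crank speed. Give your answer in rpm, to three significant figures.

For an in-line slider-crank, |v_piston| = rω|sinθ|·[1 + r cosθ/√(L² − r² sin²θ)].
With r = 0.0113 m, L = 0.041 m, θ = 82.4°: the bracketed kinematic factor |dx/dθ| = 0.011625 m.
ω = v/|dx/dθ| = 2.89/0.011625 = 248.6 rad/s.
N = 60ω/(2π) = 2373.9 rpm.

2370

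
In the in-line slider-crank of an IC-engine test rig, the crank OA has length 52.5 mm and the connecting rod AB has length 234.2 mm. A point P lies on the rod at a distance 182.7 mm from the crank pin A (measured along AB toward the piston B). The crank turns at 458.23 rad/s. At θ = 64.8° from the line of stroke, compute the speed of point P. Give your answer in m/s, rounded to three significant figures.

23.5

ω = 458.2 rad/s.  Crank-pin speed |V_A| = rω = 24.057 m/s, perpendicular to OA.
Rod angle: sinφ = −(r/L) sinθ ⇒ φ = -11.703°; ω_rod = −rω cosθ/√(L²−r²sin²θ) = -44.665 rad/s.
V_P = V_A + ω_rod × AP, with AP = 0.1827 m along the rod.
Components: V_Px = −rω sinθ − a·ω_rod·sinφ = -23.423 m/s;  V_Py = rω cosθ + a·ω_rod·cosφ = +2.2524 m/s.
|V_P| = √(V_Px² + V_Py²) = 23.531 m/s.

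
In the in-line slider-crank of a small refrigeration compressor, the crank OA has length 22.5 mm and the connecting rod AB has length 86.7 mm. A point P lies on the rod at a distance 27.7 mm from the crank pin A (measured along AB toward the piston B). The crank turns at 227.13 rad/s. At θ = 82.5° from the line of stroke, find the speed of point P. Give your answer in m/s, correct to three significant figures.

ω = 227.1 rad/s.  Crank-pin speed |V_A| = rω = 5.1104 m/s, perpendicular to OA.
Rod angle: sinφ = −(r/L) sinθ ⇒ φ = -14.910°; ω_rod = −rω cosθ/√(L²−r²sin²θ) = -7.9618 rad/s.
V_P = V_A + ω_rod × AP, with AP = 0.0277 m along the rod.
Components: V_Px = −rω sinθ − a·ω_rod·sinφ = -5.1234 m/s;  V_Py = rω cosθ + a·ω_rod·cosφ = +0.45393 m/s.
|V_P| = √(V_Px² + V_Py²) = 5.1435 m/s.

5.14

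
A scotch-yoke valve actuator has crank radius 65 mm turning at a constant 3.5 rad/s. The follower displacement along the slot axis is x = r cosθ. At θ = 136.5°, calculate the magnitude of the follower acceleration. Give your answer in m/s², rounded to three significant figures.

0.578

ω = 3.5 rad/s
x = r cosθ ⇒ ẍ = −rω² cosθ (ω constant).
|a| = rω²|cosθ| = 0.065·(3.5)²·|cos 136.5°| = 0.57758 m/s².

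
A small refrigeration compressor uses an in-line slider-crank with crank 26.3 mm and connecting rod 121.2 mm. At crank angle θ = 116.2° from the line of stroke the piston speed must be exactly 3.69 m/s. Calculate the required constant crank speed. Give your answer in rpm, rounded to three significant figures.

1650

For an in-line slider-crank, |v_piston| = rω|sinθ|·[1 + r cosθ/√(L² − r² sin²θ)].
With r = 0.0263 m, L = 0.1212 m, θ = 116.2°: the bracketed kinematic factor |dx/dθ| = 0.021293 m.
ω = v/|dx/dθ| = 3.69/0.021293 = 173.3 rad/s.
N = 60ω/(2π) = 1654.9 rpm.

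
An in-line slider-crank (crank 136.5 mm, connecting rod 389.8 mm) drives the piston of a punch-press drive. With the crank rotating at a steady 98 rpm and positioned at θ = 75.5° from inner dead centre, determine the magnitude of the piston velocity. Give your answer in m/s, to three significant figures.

ω = 2π·98/60 = 10.26 rad/s
For an in-line slider-crank, x = r cosθ + √(L² − r² sin²θ), so v = −rω sinθ·[1 + r cosθ/√(L² − r² sin²θ)].
With r = 0.1365 m, L = 0.3898 m, θ = 75.5°: √(L² − r² sin²θ) = 0.36671 m.
v = −0.1365·10.26·0.96815·[1 + 0.1365·0.25038/0.36671] = -1.4826 m/s.
|v| = 1.4826 m/s.

1.48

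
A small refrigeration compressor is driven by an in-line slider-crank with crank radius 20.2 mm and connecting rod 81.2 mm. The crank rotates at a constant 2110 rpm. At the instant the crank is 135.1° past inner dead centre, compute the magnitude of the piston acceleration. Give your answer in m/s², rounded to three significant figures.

ω = 2π·2110/60 = 221 rad/s
x(θ) = r cosθ + √(L² − r² sin²θ); with ω constant, a = ω²·d²x/dθ².
d²x/dθ² = −r cosθ − r²(cos2θ)/√u − r⁴ sin²2θ/(4u^{3/2}),  u = L² − r² sin²θ = 0.00639013 m².
Substituting r = 0.0202 m, L = 0.0812 m, θ = 135.1°: d²x/dθ² = +0.014209 m.
a = ω²·d²x/dθ² = (221)²·(+0.014209) = +693.73 m/s²;  |a| = 693.73 m/s².

694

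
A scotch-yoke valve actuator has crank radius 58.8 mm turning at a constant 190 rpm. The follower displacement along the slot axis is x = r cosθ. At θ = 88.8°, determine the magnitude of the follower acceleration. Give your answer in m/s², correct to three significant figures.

ω = 19.9 rad/s (from 190 rpm).
x = r cosθ ⇒ ẍ = −rω² cosθ (ω constant).
|a| = rω²|cosθ| = 0.0588·(19.9)²·|cos 88.8°| = 0.48749 m/s².

0.487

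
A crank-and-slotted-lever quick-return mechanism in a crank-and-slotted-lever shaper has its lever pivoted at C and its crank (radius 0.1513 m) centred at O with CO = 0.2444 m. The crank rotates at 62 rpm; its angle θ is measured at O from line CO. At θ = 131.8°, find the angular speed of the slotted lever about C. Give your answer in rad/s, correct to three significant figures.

ω = 6.493 rad/s (from 62 rpm).
Crank pin A relative to C: A = (d + r cosθ, r sinθ); lever angle φ = atan2(r sinθ, d + r cosθ).
Differentiating tanφ: φ̇ = rω(d cosθ + r)/(d² + r² + 2dr cosθ).
d² + r² + 2dr cosθ = |CA|² = 0.0333293 m²;  d cosθ + r = -0.011601 m.
|ω_lever| = |0.1513·6.493·-0.011601| / 0.0333293 = 0.34191 rad/s.

0.342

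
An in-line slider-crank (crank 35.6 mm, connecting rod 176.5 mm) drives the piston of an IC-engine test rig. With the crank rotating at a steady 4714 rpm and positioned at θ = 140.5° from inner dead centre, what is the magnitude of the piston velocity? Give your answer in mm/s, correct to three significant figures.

9420

ω = 2π·4714/60 = 493.6 rad/s
For an in-line slider-crank, x = r cosθ + √(L² − r² sin²θ), so v = −rω sinθ·[1 + r cosθ/√(L² − r² sin²θ)].
With r = 0.0356 m, L = 0.1765 m, θ = 140.5°: √(L² − r² sin²θ) = 0.17504 m.
v = −0.0356·493.6·0.63608·[1 + 0.0356·-0.77162/0.17504] = -9.4241 m/s.
|v| = 9.4241 m/s = 9424.1 mm/s.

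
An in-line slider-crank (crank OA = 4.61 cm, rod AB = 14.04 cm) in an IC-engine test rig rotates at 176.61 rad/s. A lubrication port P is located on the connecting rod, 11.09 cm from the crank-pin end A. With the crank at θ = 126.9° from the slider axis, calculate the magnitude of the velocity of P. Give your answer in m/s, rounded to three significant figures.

ω = 176.6 rad/s.  Crank-pin speed |V_A| = rω = 8.1417 m/s, perpendicular to OA.
Rod angle: sinφ = −(r/L) sinθ ⇒ φ = -15.223°; ω_rod = −rω cosθ/√(L²−r²sin²θ) = +36.084 rad/s.
V_P = V_A + ω_rod × AP, with AP = 0.1109 m along the rod.
Components: V_Px = −rω sinθ − a·ω_rod·sinφ = -5.4601 m/s;  V_Py = rω cosθ + a·ω_rod·cosφ = -1.0271 m/s.
|V_P| = √(V_Px² + V_Py²) = 5.5558 m/s.

5.56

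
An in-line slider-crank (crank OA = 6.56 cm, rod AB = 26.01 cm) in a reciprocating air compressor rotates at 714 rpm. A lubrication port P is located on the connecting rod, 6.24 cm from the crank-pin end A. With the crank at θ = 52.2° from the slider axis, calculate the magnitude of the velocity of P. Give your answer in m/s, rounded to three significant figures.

4.63

ω = 74.77 rad/s.  Crank-pin speed |V_A| = rω = 4.9049 m/s, perpendicular to OA.
Rod angle: sinφ = −(r/L) sinθ ⇒ φ = -11.495°; ω_rod = −rω cosθ/√(L²−r²sin²θ) = -11.795 rad/s.
V_P = V_A + ω_rod × AP, with AP = 0.0624 m along the rod.
Components: V_Px = −rω sinθ − a·ω_rod·sinφ = -4.0223 m/s;  V_Py = rω cosθ + a·ω_rod·cosφ = +2.285 m/s.
|V_P| = √(V_Px² + V_Py²) = 4.626 m/s.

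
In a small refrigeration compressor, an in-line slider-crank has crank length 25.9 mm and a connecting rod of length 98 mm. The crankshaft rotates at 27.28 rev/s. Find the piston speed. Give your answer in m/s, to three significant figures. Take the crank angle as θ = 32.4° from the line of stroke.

ω = 2π·27.3 = 171.4 rad/s
For an in-line slider-crank, x = r cosθ + √(L² − r² sin²θ), so v = −rω sinθ·[1 + r cosθ/√(L² − r² sin²θ)].
With r = 0.0259 m, L = 0.098 m, θ = 32.4°: √(L² − r² sin²θ) = 0.097012 m.
v = −0.0259·171.4·0.53583·[1 + 0.0259·0.84433/0.097012] = -2.915 m/s.
|v| = 2.915 m/s.

2.91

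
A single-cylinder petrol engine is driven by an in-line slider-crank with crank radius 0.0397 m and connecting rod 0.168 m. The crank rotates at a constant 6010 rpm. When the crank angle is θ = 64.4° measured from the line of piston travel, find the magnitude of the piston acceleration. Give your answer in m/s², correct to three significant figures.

ω = 2π·6010/60 = 629.4 rad/s
x(θ) = r cosθ + √(L² − r² sin²θ); with ω constant, a = ω²·d²x/dθ².
d²x/dθ² = −r cosθ − r²(cos2θ)/√u − r⁴ sin²2θ/(4u^{3/2}),  u = L² − r² sin²θ = 0.0269422 m².
Substituting r = 0.0397 m, L = 0.168 m, θ = 64.4°: d²x/dθ² = -0.011222 m.
a = ω²·d²x/dθ² = (629.4)²·(-0.011222) = -4445.2 m/s²;  |a| = 4445.2 m/s².

4450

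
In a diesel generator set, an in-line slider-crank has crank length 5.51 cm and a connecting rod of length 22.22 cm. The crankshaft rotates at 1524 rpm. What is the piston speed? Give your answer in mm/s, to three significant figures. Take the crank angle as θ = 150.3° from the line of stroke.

ω = 2π·1524/60 = 159.6 rad/s
For an in-line slider-crank, x = r cosθ + √(L² − r² sin²θ), so v = −rω sinθ·[1 + r cosθ/√(L² − r² sin²θ)].
With r = 0.0551 m, L = 0.2222 m, θ = 150.3°: √(L² − r² sin²θ) = 0.22052 m.
v = −0.0551·159.6·0.49546·[1 + 0.0551·-0.86863/0.22052] = -3.4112 m/s.
|v| = 3.4112 m/s = 3411.2 mm/s.

3410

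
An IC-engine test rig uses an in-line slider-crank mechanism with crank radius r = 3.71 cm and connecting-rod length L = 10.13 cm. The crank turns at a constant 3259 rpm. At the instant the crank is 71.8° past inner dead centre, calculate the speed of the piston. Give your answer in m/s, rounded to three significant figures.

ω = 2π·3259/60 = 341.3 rad/s
For an in-line slider-crank, x = r cosθ + √(L² − r² sin²θ), so v = −rω sinθ·[1 + r cosθ/√(L² − r² sin²θ)].
With r = 0.0371 m, L = 0.1013 m, θ = 71.8°: √(L² − r² sin²θ) = 0.094971 m.
v = −0.0371·341.3·0.94997·[1 + 0.0371·0.31233/0.094971] = -13.496 m/s.
|v| = 13.496 m/s.

13.5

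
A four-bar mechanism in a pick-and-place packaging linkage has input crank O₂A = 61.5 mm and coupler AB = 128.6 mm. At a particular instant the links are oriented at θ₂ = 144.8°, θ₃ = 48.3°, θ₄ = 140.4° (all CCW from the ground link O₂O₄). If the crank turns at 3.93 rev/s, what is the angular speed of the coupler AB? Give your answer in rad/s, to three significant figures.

0.907

ω₂ = 24.69 rad/s (from 3.93 rev/s).
Differentiating the loop-closure r₂e^{iθ₂}+r₃e^{iθ₃}=r₁+r₄e^{iθ₄} gives r₂ω₂e^{iθ₂}+r₃ω₃e^{iθ₃}=r₄ω₄e^{iθ₄}.
Eliminating the other unknown: ω₃ = r₂ω₂ sin(θ₄−θ₂) / [r₃ sin(θ₃−θ₄)].
Numerator sine = -0.07672; denominator sine = -0.99933.
Result = 0.0615·24.69·(-0.07672) / (0.1286·(-0.99933)) = +0.90657 rad/s; magnitude 0.90657 rad/s.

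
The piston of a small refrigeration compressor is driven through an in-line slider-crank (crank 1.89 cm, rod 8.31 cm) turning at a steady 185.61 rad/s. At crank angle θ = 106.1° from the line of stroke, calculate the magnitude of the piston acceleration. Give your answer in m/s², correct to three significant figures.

308

ω = 185.6 rad/s
x(θ) = r cosθ + √(L² − r² sin²θ); with ω constant, a = ω²·d²x/dθ².
d²x/dθ² = −r cosθ − r²(cos2θ)/√u − r⁴ sin²2θ/(4u^{3/2}),  u = L² − r² sin²θ = 0.00657587 m².
Substituting r = 0.0189 m, L = 0.0831 m, θ = 106.1°: d²x/dθ² = +0.0089518 m.
a = ω²·d²x/dθ² = (185.6)²·(+0.0089518) = +308.4 m/s²;  |a| = 308.4 m/s².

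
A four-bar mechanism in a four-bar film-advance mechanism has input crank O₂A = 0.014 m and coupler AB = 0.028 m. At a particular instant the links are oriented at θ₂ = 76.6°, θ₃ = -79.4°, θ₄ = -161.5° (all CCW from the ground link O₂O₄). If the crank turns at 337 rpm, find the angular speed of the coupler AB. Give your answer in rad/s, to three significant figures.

ω₂ = 35.29 rad/s (from 337 rpm).
Differentiating the loop-closure r₂e^{iθ₂}+r₃e^{iθ₃}=r₁+r₄e^{iθ₄} gives r₂ω₂e^{iθ₂}+r₃ω₃e^{iθ₃}=r₄ω₄e^{iθ₄}.
Eliminating the other unknown: ω₃ = r₂ω₂ sin(θ₄−θ₂) / [r₃ sin(θ₃−θ₄)].
Numerator sine = +0.84897; denominator sine = +0.99051.
Result = 0.014·35.29·(+0.84897) / (0.028·(+0.99051)) = +15.124 rad/s; magnitude 15.124 rad/s.

15.1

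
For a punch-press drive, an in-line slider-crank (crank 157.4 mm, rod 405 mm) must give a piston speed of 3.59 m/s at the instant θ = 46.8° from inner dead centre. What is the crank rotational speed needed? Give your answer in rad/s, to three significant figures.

For an in-line slider-crank, |v_piston| = rω|sinθ|·[1 + r cosθ/√(L² − r² sin²θ)].
With r = 0.1574 m, L = 0.405 m, θ = 46.8°: the bracketed kinematic factor |dx/dθ| = 0.14657 m.
ω = v/|dx/dθ| = 3.59/0.14657 = 24.493 rad/s.

24.5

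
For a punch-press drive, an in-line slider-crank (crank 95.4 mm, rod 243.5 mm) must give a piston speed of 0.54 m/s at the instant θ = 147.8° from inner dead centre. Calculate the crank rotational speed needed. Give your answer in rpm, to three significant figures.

For an in-line slider-crank, |v_piston| = rω|sinθ|·[1 + r cosθ/√(L² − r² sin²θ)].
With r = 0.0954 m, L = 0.2435 m, θ = 147.8°: the bracketed kinematic factor |dx/dθ| = 0.033603 m.
ω = v/|dx/dθ| = 0.54/0.033603 = 16.07 rad/s.
N = 60ω/(2π) = 153.46 rpm.

153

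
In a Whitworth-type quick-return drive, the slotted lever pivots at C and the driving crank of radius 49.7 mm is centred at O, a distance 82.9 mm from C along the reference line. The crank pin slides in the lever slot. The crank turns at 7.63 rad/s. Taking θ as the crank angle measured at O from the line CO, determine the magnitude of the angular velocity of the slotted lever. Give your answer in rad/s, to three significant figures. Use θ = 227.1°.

0.684

ω = 7.63 rad/s
Crank pin A relative to C: A = (d + r cosθ, r sinθ); lever angle φ = atan2(r sinθ, d + r cosθ).
Differentiating tanφ: φ̇ = rω(d cosθ + r)/(d² + r² + 2dr cosθ).
d² + r² + 2dr cosθ = |CA|² = 0.00373318 m²;  d cosθ + r = -0.0067318 m.
|ω_lever| = |0.0497·7.63·-0.0067318| / 0.00373318 = 0.6838 rad/s.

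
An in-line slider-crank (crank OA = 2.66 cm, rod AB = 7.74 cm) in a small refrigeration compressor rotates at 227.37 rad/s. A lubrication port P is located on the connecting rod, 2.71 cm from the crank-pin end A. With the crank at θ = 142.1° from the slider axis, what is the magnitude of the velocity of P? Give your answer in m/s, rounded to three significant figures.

ω = 227.4 rad/s.  Crank-pin speed |V_A| = rω = 6.048 m/s, perpendicular to OA.
Rod angle: sinφ = −(r/L) sinθ ⇒ φ = -12.187°; ω_rod = −rω cosθ/√(L²−r²sin²θ) = +63.081 rad/s.
V_P = V_A + ω_rod × AP, with AP = 0.0271 m along the rod.
Components: V_Px = −rω sinθ − a·ω_rod·sinφ = -3.3543 m/s;  V_Py = rω cosθ + a·ω_rod·cosφ = -3.1015 m/s.
|V_P| = √(V_Px² + V_Py²) = 4.5684 m/s.

4.57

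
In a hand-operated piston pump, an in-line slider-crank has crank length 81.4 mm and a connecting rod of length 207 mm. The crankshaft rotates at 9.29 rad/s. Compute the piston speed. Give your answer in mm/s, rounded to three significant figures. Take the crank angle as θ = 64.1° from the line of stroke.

805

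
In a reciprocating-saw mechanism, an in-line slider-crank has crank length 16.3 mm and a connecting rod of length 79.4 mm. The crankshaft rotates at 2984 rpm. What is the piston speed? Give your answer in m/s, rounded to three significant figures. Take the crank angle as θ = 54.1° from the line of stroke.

4.63

ω = 2π·2984/60 = 312.5 rad/s
For an in-line slider-crank, x = r cosθ + √(L² − r² sin²θ), so v = −rω sinθ·[1 + r cosθ/√(L² − r² sin²θ)].
With r = 0.0163 m, L = 0.0794 m, θ = 54.1°: √(L² − r² sin²θ) = 0.078294 m.
v = −0.0163·312.5·0.81004·[1 + 0.0163·0.58637/0.078294] = -4.6296 m/s.
|v| = 4.6296 m/s.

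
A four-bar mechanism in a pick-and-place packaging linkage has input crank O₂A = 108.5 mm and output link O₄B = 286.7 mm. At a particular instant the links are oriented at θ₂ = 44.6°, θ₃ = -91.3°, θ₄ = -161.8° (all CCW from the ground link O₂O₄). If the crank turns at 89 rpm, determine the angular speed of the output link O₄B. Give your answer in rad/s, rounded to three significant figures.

2.60

ω₂ = 9.32 rad/s (from 89 rpm).
Differentiating the loop-closure r₂e^{iθ₂}+r₃e^{iθ₃}=r₁+r₄e^{iθ₄} gives r₂ω₂e^{iθ₂}+r₃ω₃e^{iθ₃}=r₄ω₄e^{iθ₄}.
Eliminating the other unknown: ω₄ = r₂ω₂ sin(θ₂−θ₃) / [r₄ sin(θ₄−θ₃)].
Numerator sine = +0.69591; denominator sine = -0.94264.
Result = 0.1085·9.32·(+0.69591) / (0.2867·(-0.94264)) = -2.6039 rad/s; magnitude 2.6039 rad/s.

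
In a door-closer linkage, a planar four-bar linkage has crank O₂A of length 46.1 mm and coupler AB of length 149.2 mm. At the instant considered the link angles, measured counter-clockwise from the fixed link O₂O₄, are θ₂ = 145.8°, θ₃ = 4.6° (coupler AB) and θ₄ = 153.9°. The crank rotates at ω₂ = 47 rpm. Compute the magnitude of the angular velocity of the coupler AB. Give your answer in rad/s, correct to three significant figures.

ω₂ = 4.922 rad/s (from 47 rpm).
Differentiating the loop-closure r₂e^{iθ₂}+r₃e^{iθ₃}=r₁+r₄e^{iθ₄} gives r₂ω₂e^{iθ₂}+r₃ω₃e^{iθ₃}=r₄ω₄e^{iθ₄}.
Eliminating the other unknown: ω₃ = r₂ω₂ sin(θ₄−θ₂) / [r₃ sin(θ₃−θ₄)].
Numerator sine = +0.14090; denominator sine = -0.51054.
Result = 0.0461·4.922·(+0.14090) / (0.1492·(-0.51054)) = -0.4197 rad/s; magnitude 0.4197 rad/s.

0.420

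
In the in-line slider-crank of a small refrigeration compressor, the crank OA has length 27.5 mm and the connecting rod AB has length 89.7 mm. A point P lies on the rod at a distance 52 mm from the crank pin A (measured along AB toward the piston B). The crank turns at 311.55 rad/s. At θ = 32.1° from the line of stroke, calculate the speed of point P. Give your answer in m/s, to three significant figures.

6.07

ω = 311.6 rad/s.  Crank-pin speed |V_A| = rω = 8.5676 m/s, perpendicular to OA.
Rod angle: sinφ = −(r/L) sinθ ⇒ φ = -9.376°; ω_rod = −rω cosθ/√(L²−r²sin²θ) = -82.008 rad/s.
V_P = V_A + ω_rod × AP, with AP = 0.052 m along the rod.
Components: V_Px = −rω sinθ − a·ω_rod·sinφ = -5.2476 m/s;  V_Py = rω cosθ + a·ω_rod·cosφ = +3.0504 m/s.
|V_P| = √(V_Px² + V_Py²) = 6.0697 m/s.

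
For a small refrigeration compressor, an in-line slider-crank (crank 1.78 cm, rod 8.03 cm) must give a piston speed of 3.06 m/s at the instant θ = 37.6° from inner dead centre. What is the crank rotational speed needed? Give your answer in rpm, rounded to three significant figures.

For an in-line slider-crank, |v_piston| = rω|sinθ|·[1 + r cosθ/√(L² − r² sin²θ)].
With r = 0.0178 m, L = 0.0803 m, θ = 37.6°: the bracketed kinematic factor |dx/dθ| = 0.012786 m.
ω = v/|dx/dθ| = 3.06/0.012786 = 239.33 rad/s.
N = 60ω/(2π) = 2285.4 rpm.

2290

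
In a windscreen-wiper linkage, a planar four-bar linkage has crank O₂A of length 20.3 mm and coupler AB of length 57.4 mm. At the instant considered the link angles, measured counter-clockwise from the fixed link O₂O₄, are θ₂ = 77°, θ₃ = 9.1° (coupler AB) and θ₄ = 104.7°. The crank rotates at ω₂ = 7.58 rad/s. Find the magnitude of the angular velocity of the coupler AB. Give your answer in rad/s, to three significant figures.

1.25

ω₂ = 7.58 rad/s
Differentiating the loop-closure r₂e^{iθ₂}+r₃e^{iθ₃}=r₁+r₄e^{iθ₄} gives r₂ω₂e^{iθ₂}+r₃ω₃e^{iθ₃}=r₄ω₄e^{iθ₄}.
Eliminating the other unknown: ω₃ = r₂ω₂ sin(θ₄−θ₂) / [r₃ sin(θ₃−θ₄)].
Numerator sine = +0.46484; denominator sine = -0.99523.
Result = 0.0203·7.58·(+0.46484) / (0.0574·(-0.99523)) = -1.2521 rad/s; magnitude 1.2521 rad/s.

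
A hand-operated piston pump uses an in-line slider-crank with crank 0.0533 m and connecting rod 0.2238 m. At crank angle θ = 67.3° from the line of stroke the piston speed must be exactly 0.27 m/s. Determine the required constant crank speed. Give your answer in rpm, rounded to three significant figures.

47.9

For an in-line slider-crank, |v_piston| = rω|sinθ|·[1 + r cosθ/√(L² − r² sin²θ)].
With r = 0.0533 m, L = 0.2238 m, θ = 67.3°: the bracketed kinematic factor |dx/dθ| = 0.053804 m.
ω = v/|dx/dθ| = 0.27/0.053804 = 5.0182 rad/s.
N = 60ω/(2π) = 47.921 rpm.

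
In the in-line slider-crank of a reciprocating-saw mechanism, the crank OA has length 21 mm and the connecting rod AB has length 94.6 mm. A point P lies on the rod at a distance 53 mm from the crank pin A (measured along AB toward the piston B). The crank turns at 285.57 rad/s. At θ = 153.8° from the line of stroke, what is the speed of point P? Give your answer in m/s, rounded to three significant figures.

3.34

ω = 285.6 rad/s.  Crank-pin speed |V_A| = rω = 5.997 m/s, perpendicular to OA.
Rod angle: sinφ = −(r/L) sinθ ⇒ φ = -5.625°; ω_rod = −rω cosθ/√(L²−r²sin²θ) = +57.155 rad/s.
V_P = V_A + ω_rod × AP, with AP = 0.053 m along the rod.
Components: V_Px = −rω sinθ − a·ω_rod·sinφ = -2.3508 m/s;  V_Py = rω cosθ + a·ω_rod·cosφ = -2.3662 m/s.
|V_P| = √(V_Px² + V_Py²) = 3.3354 m/s.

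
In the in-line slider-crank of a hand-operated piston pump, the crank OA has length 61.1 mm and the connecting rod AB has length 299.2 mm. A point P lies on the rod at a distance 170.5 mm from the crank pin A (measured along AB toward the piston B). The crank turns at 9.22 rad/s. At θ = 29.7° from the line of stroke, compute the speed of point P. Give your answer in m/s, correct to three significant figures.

ω = 9.22 rad/s.  Crank-pin speed |V_A| = rω = 0.56334 m/s, perpendicular to OA.
Rod angle: sinφ = −(r/L) sinθ ⇒ φ = -5.807°; ω_rod = −rω cosθ/√(L²−r²sin²θ) = -1.6439 rad/s.
V_P = V_A + ω_rod × AP, with AP = 0.1705 m along the rod.
Components: V_Px = −rω sinθ − a·ω_rod·sinφ = -0.30747 m/s;  V_Py = rω cosθ + a·ω_rod·cosφ = +0.21049 m/s.
|V_P| = √(V_Px² + V_Py²) = 0.37262 m/s.

0.373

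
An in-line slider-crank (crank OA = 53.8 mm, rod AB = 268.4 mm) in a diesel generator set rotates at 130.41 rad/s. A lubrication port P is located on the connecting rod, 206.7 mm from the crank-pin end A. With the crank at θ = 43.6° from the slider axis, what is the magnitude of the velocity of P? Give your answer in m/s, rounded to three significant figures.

5.51

ω = 130.4 rad/s.  Crank-pin speed |V_A| = rω = 7.0161 m/s, perpendicular to OA.
Rod angle: sinφ = −(r/L) sinθ ⇒ φ = -7.946°; ω_rod = −rω cosθ/√(L²−r²sin²θ) = -19.114 rad/s.
V_P = V_A + ω_rod × AP, with AP = 0.2067 m along the rod.
Components: V_Px = −rω sinθ − a·ω_rod·sinφ = -5.3845 m/s;  V_Py = rω cosθ + a·ω_rod·cosφ = +1.168 m/s.
|V_P| = √(V_Px² + V_Py²) = 5.5098 m/s.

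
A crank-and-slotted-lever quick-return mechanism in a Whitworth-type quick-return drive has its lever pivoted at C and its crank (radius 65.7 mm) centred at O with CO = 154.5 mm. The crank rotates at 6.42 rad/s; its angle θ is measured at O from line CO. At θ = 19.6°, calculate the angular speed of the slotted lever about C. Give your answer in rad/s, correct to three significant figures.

1.88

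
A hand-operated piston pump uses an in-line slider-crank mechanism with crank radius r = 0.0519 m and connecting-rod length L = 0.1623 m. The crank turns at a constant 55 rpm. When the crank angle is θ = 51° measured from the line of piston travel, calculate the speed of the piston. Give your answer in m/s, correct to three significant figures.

ω = 2π·55/60 = 5.76 rad/s
For an in-line slider-crank, x = r cosθ + √(L² − r² sin²θ), so v = −rω sinθ·[1 + r cosθ/√(L² − r² sin²θ)].
With r = 0.0519 m, L = 0.1623 m, θ = 51°: √(L² − r² sin²θ) = 0.15721 m.
v = −0.0519·5.76·0.77715·[1 + 0.0519·0.62932/0.15721] = -0.28057 m/s.
|v| = 0.28057 m/s.

0.281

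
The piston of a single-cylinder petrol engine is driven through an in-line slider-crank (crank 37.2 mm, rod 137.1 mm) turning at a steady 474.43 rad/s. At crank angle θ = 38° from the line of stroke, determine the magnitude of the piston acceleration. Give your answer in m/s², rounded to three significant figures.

7200

ω = 474.4 rad/s
x(θ) = r cosθ + √(L² − r² sin²θ); with ω constant, a = ω²·d²x/dθ².
d²x/dθ² = −r cosθ − r²(cos2θ)/√u − r⁴ sin²2θ/(4u^{3/2}),  u = L² − r² sin²θ = 0.0182719 m².
Substituting r = 0.0372 m, L = 0.1371 m, θ = 38°: d²x/dθ² = -0.031973 m.
a = ω²·d²x/dθ² = (474.4)²·(-0.031973) = -7196.6 m/s²;  |a| = 7196.6 m/s².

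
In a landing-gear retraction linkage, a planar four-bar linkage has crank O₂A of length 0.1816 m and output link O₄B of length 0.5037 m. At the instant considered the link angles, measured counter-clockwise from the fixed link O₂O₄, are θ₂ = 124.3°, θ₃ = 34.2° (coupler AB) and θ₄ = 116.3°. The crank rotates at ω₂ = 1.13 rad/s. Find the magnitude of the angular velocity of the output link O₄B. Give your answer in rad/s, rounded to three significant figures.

0.411

ω₂ = 1.13 rad/s
Differentiating the loop-closure r₂e^{iθ₂}+r₃e^{iθ₃}=r₁+r₄e^{iθ₄} gives r₂ω₂e^{iθ₂}+r₃ω₃e^{iθ₃}=r₄ω₄e^{iθ₄}.
Eliminating the other unknown: ω₄ = r₂ω₂ sin(θ₂−θ₃) / [r₄ sin(θ₄−θ₃)].
Numerator sine = +1.00000; denominator sine = +0.99051.
Result = 0.1816·1.13·(+1.00000) / (0.5037·(+0.99051)) = +0.4113 rad/s; magnitude 0.4113 rad/s.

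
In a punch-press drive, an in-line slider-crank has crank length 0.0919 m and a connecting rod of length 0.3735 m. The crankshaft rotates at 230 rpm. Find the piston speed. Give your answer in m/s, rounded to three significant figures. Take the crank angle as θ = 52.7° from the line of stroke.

ω = 2π·230/60 = 24.09 rad/s
For an in-line slider-crank, x = r cosθ + √(L² − r² sin²θ), so v = −rω sinθ·[1 + r cosθ/√(L² − r² sin²θ)].
With r = 0.0919 m, L = 0.3735 m, θ = 52.7°: √(L² − r² sin²θ) = 0.36628 m.
v = −0.0919·24.09·0.79547·[1 + 0.0919·0.60599/0.36628] = -2.0285 m/s.
|v| = 2.0285 m/s.

2.03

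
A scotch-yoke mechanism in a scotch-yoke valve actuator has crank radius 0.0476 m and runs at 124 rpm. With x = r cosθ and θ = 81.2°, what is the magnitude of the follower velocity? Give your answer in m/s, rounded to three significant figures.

0.611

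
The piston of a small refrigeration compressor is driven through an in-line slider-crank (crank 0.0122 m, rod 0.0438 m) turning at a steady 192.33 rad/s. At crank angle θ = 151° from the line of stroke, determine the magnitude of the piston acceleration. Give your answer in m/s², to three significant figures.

326

ω = 192.3 rad/s
x(θ) = r cosθ + √(L² − r² sin²θ); with ω constant, a = ω²·d²x/dθ².
d²x/dθ² = −r cosθ − r²(cos2θ)/√u − r⁴ sin²2θ/(4u^{3/2}),  u = L² − r² sin²θ = 0.00188346 m².
Substituting r = 0.0122 m, L = 0.0438 m, θ = 151°: d²x/dθ² = +0.0088042 m.
a = ω²·d²x/dθ² = (192.3)²·(+0.0088042) = +325.68 m/s²;  |a| = 325.68 m/s².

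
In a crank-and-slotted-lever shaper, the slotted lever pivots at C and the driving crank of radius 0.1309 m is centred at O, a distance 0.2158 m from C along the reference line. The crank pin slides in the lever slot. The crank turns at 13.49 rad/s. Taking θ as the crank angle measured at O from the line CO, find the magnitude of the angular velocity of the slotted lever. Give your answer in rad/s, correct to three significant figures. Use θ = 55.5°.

4.67

ω = 13.49 rad/s
Crank pin A relative to C: A = (d + r cosθ, r sinθ); lever angle φ = atan2(r sinθ, d + r cosθ).
Differentiating tanφ: φ̇ = rω(d cosθ + r)/(d² + r² + 2dr cosθ).
d² + r² + 2dr cosθ = |CA|² = 0.0957044 m²;  d cosθ + r = +0.25313 m.
|ω_lever| = |0.1309·13.49·+0.25313| / 0.0957044 = 4.6705 rad/s.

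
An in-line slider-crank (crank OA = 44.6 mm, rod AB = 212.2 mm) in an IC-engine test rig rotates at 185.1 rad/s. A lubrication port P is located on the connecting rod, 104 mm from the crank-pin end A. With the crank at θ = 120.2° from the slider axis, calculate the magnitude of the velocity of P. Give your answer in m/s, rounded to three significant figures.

7.08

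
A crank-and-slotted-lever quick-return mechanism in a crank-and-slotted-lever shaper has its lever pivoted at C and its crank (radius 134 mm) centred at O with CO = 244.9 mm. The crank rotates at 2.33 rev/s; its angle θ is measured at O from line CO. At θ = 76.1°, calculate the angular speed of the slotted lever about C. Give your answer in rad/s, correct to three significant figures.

ω = 14.64 rad/s (from 2.33 rev/s).
Crank pin A relative to C: A = (d + r cosθ, r sinθ); lever angle φ = atan2(r sinθ, d + r cosθ).
Differentiating tanφ: φ̇ = rω(d cosθ + r)/(d² + r² + 2dr cosθ).
d² + r² + 2dr cosθ = |CA|² = 0.0936989 m²;  d cosθ + r = +0.19283 m.
|ω_lever| = |0.134·14.64·+0.19283| / 0.0936989 = 4.0372 rad/s.

4.04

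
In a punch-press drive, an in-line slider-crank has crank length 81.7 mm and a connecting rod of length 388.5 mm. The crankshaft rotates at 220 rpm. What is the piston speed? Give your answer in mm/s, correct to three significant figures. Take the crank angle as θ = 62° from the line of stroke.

1830

ω = 2π·220/60 = 23.04 rad/s
For an in-line slider-crank, x = r cosθ + √(L² − r² sin²θ), so v = −rω sinθ·[1 + r cosθ/√(L² − r² sin²θ)].
With r = 0.0817 m, L = 0.3885 m, θ = 62°: √(L² − r² sin²θ) = 0.38174 m.
v = −0.0817·23.04·0.88295·[1 + 0.0817·0.46947/0.38174] = -1.8289 m/s.
|v| = 1.8289 m/s = 1828.9 mm/s.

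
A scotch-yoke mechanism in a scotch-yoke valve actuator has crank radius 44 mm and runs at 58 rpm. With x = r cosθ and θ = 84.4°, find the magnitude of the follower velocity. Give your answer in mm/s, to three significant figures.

ω = 6.074 rad/s (from 58 rpm).
x = r cosθ ⇒ ẋ = −rω sinθ.
|v| = rω|sinθ| = 0.044·6.074·|sin 84.4°| = 0.26597 m/s = 265.97 mm/s.

266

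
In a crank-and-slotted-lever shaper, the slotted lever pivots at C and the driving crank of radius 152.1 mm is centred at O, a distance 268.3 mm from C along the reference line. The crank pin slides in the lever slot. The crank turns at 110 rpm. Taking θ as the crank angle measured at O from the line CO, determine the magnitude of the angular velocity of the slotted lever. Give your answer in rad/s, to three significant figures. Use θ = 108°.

ω = 11.52 rad/s (from 110 rpm).
Crank pin A relative to C: A = (d + r cosθ, r sinθ); lever angle φ = atan2(r sinθ, d + r cosθ).
Differentiating tanφ: φ̇ = rω(d cosθ + r)/(d² + r² + 2dr cosθ).
d² + r² + 2dr cosθ = |CA|² = 0.0698983 m²;  d cosθ + r = +0.069191 m.
|ω_lever| = |0.1521·11.52·+0.069191| / 0.0698983 = 1.7343 rad/s.

1.73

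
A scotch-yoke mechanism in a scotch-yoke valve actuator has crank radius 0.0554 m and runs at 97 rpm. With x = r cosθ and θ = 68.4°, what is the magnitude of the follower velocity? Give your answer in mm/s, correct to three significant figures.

523

ω = 10.16 rad/s (from 97 rpm).
x = r cosθ ⇒ ẋ = −rω sinθ.
|v| = rω|sinθ| = 0.0554·10.16·|sin 68.4°| = 0.52323 m/s = 523.23 mm/s.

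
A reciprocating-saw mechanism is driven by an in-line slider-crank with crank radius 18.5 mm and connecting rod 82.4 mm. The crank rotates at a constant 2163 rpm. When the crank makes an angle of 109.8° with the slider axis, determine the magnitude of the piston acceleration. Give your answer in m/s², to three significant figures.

ω = 2π·2163/60 = 226.5 rad/s
x(θ) = r cosθ + √(L² − r² sin²θ); with ω constant, a = ω²·d²x/dθ².
d²x/dθ² = −r cosθ − r²(cos2θ)/√u − r⁴ sin²2θ/(4u^{3/2}),  u = L² − r² sin²θ = 0.00648678 m².
Substituting r = 0.0185 m, L = 0.0824 m, θ = 109.8°: d²x/dθ² = +0.0095181 m.
a = ω²·d²x/dθ² = (226.5)²·(+0.0095181) = +488.34 m/s²;  |a| = 488.34 m/s².

488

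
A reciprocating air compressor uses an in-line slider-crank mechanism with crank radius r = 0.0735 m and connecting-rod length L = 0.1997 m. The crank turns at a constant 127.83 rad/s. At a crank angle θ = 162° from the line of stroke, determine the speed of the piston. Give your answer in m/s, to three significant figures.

ω = 127.8 rad/s
For an in-line slider-crank, x = r cosθ + √(L² − r² sin²θ), so v = −rω sinθ·[1 + r cosθ/√(L² − r² sin²θ)].
With r = 0.0735 m, L = 0.1997 m, θ = 162°: √(L² − r² sin²θ) = 0.1984 m.
v = −0.0735·127.8·0.30902·[1 + 0.0735·-0.95106/0.1984] = -1.8804 m/s.
|v| = 1.8804 m/s.

1.88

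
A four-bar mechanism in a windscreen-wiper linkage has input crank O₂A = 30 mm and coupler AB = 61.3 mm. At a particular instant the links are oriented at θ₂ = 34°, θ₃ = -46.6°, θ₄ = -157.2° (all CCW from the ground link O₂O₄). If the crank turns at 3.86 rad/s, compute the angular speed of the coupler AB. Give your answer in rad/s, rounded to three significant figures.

ω₂ = 3.86 rad/s
Differentiating the loop-closure r₂e^{iθ₂}+r₃e^{iθ₃}=r₁+r₄e^{iθ₄} gives r₂ω₂e^{iθ₂}+r₃ω₃e^{iθ₃}=r₄ω₄e^{iθ₄}.
Eliminating the other unknown: ω₃ = r₂ω₂ sin(θ₄−θ₂) / [r₃ sin(θ₃−θ₄)].
Numerator sine = +0.19423; denominator sine = +0.93606.
Result = 0.03·3.86·(+0.19423) / (0.0613·(+0.93606)) = +0.39199 rad/s; magnitude 0.39199 rad/s.

0.392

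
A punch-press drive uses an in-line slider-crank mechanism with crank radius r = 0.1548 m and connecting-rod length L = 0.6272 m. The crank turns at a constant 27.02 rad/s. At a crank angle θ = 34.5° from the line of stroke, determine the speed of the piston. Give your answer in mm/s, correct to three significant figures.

ω = 27.02 rad/s
For an in-line slider-crank, x = r cosθ + √(L² − r² sin²θ), so v = −rω sinθ·[1 + r cosθ/√(L² − r² sin²θ)].
With r = 0.1548 m, L = 0.6272 m, θ = 34.5°: √(L² − r² sin²θ) = 0.62104 m.
v = −0.1548·27.02·0.56641·[1 + 0.1548·0.82413/0.62104] = -2.8558 m/s.
|v| = 2.8558 m/s = 2855.8 mm/s.

2860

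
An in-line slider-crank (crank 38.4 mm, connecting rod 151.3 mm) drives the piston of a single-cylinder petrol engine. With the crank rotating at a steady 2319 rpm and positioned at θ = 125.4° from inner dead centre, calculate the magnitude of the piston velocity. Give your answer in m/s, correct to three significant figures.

ω = 2π·2319/60 = 242.8 rad/s
For an in-line slider-crank, x = r cosθ + √(L² − r² sin²θ), so v = −rω sinθ·[1 + r cosθ/√(L² − r² sin²θ)].
With r = 0.0384 m, L = 0.1513 m, θ = 125.4°: √(L² − r² sin²θ) = 0.14803 m.
v = −0.0384·242.8·0.81513·[1 + 0.0384·-0.57928/0.14803] = -6.459 m/s.
|v| = 6.459 m/s.

6.46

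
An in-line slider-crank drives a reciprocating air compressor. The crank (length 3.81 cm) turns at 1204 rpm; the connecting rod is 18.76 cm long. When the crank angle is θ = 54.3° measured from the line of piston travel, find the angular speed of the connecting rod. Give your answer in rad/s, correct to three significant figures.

ω = 126.1 rad/s (converted from 1204 rpm).
The rod makes angle φ with the slider axis where L sinφ = r sinθ; differentiating, L cosφ·φ̇ = r ω cosθ.
L cosφ = √(L² − r² sin²θ) = 0.18503 m.
|ω_rod| = r ω |cosθ| / √(L² − r² sin²θ) = 0.0381·126.1·0.58354/0.18503 = 15.15 rad/s.

15.1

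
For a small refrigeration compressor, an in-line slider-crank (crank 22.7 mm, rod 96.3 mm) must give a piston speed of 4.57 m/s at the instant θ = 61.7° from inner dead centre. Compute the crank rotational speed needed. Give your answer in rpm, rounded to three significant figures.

1960

For an in-line slider-crank, |v_piston| = rω|sinθ|·[1 + r cosθ/√(L² − r² sin²θ)].
With r = 0.0227 m, L = 0.0963 m, θ = 61.7°: the bracketed kinematic factor |dx/dθ| = 0.02227 m.
ω = v/|dx/dθ| = 4.57/0.02227 = 205.21 rad/s.
N = 60ω/(2π) = 1959.6 rpm.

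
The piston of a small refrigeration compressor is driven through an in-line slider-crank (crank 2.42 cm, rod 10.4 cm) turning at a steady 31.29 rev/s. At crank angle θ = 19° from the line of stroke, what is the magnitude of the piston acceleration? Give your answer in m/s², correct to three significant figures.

1060

ω = 2π·31.3 = 196.6 rad/s
x(θ) = r cosθ + √(L² − r² sin²θ); with ω constant, a = ω²·d²x/dθ².
d²x/dθ² = −r cosθ − r²(cos2θ)/√u − r⁴ sin²2θ/(4u^{3/2}),  u = L² − r² sin²θ = 0.0107539 m².
Substituting r = 0.0242 m, L = 0.104 m, θ = 19°: d²x/dθ² = -0.027361 m.
a = ω²·d²x/dθ² = (196.6)²·(-0.027361) = -1057.6 m/s²;  |a| = 1057.6 m/s².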